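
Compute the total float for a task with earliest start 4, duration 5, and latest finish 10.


EF = ES + duration = 4 + 5 = 9
LS = LF - duration = 10 - 5 = 5
Total Float = LF - EF = 10 - 9
(or LS - ES = 5 - 4)
= 1


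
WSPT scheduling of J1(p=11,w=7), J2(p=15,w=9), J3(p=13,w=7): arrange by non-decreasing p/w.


WSPT (Smith's rule): sort by p/w ascending
  J1: p/w = 11/7 = 1.571
  J2: p/w = 15/9 = 1.667
  J3: p/w = 13/7 = 1.857
Order: J1 → J2 → J3


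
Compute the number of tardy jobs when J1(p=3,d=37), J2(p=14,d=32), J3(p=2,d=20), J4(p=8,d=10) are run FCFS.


Completion vs due date:
  J1: C=3, d=37 → on time
  J2: C=17, d=32 → on time
  J3: C=19, d=20 → on time
  J4: C=27, d=10 → TARDY
Tardy jobs: J4
Count = 1


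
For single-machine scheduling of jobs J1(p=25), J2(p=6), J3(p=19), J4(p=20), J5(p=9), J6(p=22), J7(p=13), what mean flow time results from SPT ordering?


SPT order: J2 → J5 → J7 → J3 → J4 → J6 → J1
Completion times:
  J2: C=6
  J5: C=15
  J7: C=28
  J3: C=47
  J4: C=67
  J6: C=89
  J1: C=114
Sum = 366, n = 7
Mean flow = 366/7
= 52.29


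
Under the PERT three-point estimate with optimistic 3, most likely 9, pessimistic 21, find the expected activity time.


te = (o + 4m + p) / 6
= (3 + 4×9 + 21) / 6
= (3 + 36 + 21) / 6
= 60 / 6
= 10.00


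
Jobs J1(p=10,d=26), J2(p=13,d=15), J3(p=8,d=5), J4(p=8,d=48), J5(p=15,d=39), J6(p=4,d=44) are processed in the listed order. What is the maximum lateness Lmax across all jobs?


Lateness per job (L = C - d):
  J1: C=10, d=26, L=-16
  J2: C=23, d=15, L=8
  J3: C=31, d=5, L=26
  J4: C=39, d=48, L=-9
  J5: C=54, d=39, L=15
  J6: C=58, d=44, L=14
Lmax = max(-16, 8, 26, -9, 15, 14)
= 26


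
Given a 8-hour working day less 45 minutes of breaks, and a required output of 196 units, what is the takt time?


Available = 8×60 - 45 = 435 min
Takt time = 435 / 196
= 2.22 min/unit


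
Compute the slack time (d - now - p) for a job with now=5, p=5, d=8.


Slack = due - current_time - processing
= 8 - 5 - 5
= -2


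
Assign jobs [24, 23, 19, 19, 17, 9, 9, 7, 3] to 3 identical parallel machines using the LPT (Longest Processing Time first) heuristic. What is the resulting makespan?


Jobs (LPT sorted): [24, 23, 19, 19, 17, 9, 9, 7, 3]
Machines: 3
  J=24 → Machine 1 (load: 0+24=24)
  J=23 → Machine 2 (load: 0+23=23)
  J=19 → Machine 3 (load: 0+19=19)
  J=19 → Machine 3 (load: 19+19=38)
  J=17 → Machine 2 (load: 23+17=40)
  J=9 → Machine 1 (load: 24+9=33)
  J=9 → Machine 1 (load: 33+9=42)
  J=7 → Machine 3 (load: 38+7=45)
  J=3 → Machine 2 (load: 40+3=43)
Machine loads: [42, 43, 45]
Makespan = max = 45 time units


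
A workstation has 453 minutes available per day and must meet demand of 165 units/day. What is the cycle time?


Cycle time = available time / demand
= 453 / 165
= 2.75 min/unit


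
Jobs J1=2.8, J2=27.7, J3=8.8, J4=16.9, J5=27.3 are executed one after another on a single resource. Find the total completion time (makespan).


Sequential makespan: sum all processing times
= 2.8 + 27.7 + 8.8 + 16.9 + 27.3
= 83.5 time units


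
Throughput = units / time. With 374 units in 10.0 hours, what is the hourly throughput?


Throughput = units / time
= 374 / 10.0
= 37.4 units/hour


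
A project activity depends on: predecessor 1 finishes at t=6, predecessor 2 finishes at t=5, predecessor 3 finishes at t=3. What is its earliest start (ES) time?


ES = max of all predecessor completion times
Predecessors: [6, 5, 3]
ES = max(6, 5, 3)
= 6


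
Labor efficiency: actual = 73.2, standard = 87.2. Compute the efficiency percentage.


Efficiency = (actual / standard) × 100
= (73.2 / 87.2) × 100
= 83.9%


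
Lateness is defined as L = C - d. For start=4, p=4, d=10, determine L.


Completion = 4 + 4 = 8
Lateness = C - d = 8 - 10
= -2


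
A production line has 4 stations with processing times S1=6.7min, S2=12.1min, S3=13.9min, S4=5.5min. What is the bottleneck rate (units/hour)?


Bottleneck = longest station time
Station times: [6.7, 12.1, 13.9, 5.5]
Max = 13.9 min
Rate = 60 / 13.9
= 4.32 units/hour (bottleneck: 13.9min)


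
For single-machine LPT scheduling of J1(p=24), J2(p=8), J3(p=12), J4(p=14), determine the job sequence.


LPT: sort by longest processing time first
  J1: p=24
  J4: p=14
  J3: p=12
  J2: p=8
Order: J1 → J4 → J3 → J2


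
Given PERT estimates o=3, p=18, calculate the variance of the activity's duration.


σ² = ((p - o) / 6)² = (p - o)² / 36
= (18 - 3)² / 36
= 15² / 36
= 225 / 36
= 6.2500


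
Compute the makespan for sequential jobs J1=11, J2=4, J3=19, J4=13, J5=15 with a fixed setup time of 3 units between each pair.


Makespan = Σ processing + (n-1) × setup
= (11 + 4 + 19 + 13 + 15) + (5-1)×3
= 62 + 12
= 74 time units


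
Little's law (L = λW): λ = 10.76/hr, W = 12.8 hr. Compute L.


Little's law: L = λ × W
= 10.76 × 12.8
= 137.73


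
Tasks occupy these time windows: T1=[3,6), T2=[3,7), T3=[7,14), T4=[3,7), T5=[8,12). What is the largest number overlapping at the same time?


Check each time point for overlaps:
  t=3: 3 tasks active (T1, T2, T4)
Max concurrent = 3


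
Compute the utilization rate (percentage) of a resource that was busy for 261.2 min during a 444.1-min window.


Utilization = busy / total × 100
= 261.2 / 444.1 × 100
= 58.8%


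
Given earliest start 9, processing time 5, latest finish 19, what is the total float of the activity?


EF = ES + duration = 9 + 5 = 14
LS = LF - duration = 19 - 5 = 14
Total Float = LF - EF = 19 - 14
(or LS - ES = 14 - 9)
= 5


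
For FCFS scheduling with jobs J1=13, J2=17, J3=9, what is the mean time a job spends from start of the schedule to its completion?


Completion times:
  J1: completes at 13
  J2: completes at 30
  J3: completes at 39
Sum = 82
Average = 82/3
= 27.33


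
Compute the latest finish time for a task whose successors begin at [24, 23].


LF = min of all successor start times
Successors start at: [24, 23]
LF = min(24, 23)
= 23


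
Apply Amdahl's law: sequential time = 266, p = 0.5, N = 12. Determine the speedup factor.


Amdahl's law: T_p = T × ((1-p) + p/N)
= 266 × ((1-0.5) + 0.5/12)
= 266 × (0.50 + 0.0417)
= 266 × 0.5417
= 144.08
Speedup = 266/144.08
= 1.85×


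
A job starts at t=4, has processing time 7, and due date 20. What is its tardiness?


Completion = start + processing = 4 + 7 = 11
Tardiness = max(0, C - d) = max(0, 11 - 20)
= max(0, -9)
= 0


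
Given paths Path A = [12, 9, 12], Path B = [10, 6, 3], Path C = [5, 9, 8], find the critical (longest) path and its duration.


Path A: 12 + 9 + 12 = 33
Path B: 10 + 6 + 3 = 19
Path C: 5 + 9 + 8 = 22
Critical path = longest = max(33, 19, 22)
= 33 (Path A)


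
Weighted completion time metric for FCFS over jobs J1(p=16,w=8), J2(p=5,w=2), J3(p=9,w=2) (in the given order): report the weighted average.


Completion times:
  J1: C=16, w×C=8×16=128
  J2: C=21, w×C=2×21=42
  J3: C=30, w×C=2×30=60
Sum w×C = 230
Sum w = 12
Weighted avg = 230/12
= 19.17


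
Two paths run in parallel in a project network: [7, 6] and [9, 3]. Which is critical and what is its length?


Path A: 7 + 6 = 13
Path B: 9 + 3 = 12
Critical path = longest = max(13, 12)
= 13 (Path A)


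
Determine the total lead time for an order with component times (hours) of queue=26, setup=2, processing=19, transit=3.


Lead time = queue + setup + processing + transit
= 26 + 2 + 19 + 3
= 50 hours


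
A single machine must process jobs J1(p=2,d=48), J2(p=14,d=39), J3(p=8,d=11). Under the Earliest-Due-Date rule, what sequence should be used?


EDD: sort by earliest due date
  J3: d=11, p=8
  J2: d=39, p=14
  J1: d=48, p=2
Order: J3 → J2 → J1


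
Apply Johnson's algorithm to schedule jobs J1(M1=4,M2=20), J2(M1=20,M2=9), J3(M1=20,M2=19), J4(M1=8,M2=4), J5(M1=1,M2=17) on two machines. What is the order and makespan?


Johnson's rule:
Group 1 (M1≤M2, sort by M1): ['J5', 'J1']
Group 2 (M1>M2, sort desc M2): ['J3', 'J2', 'J4']
Sequence: J5 → J1 → J3 → J2 → J4
Makespan calculation:
  J5: M1 done=1, M2 done=18
  J1: M1 done=5, M2 done=38
  J3: M1 done=25, M2 done=57
  J2: M1 done=45, M2 done=66
  J4: M1 done=53, M2 done=70
= Sequence: J5 → J1 → J3 → J2 → J4, Makespan: 70


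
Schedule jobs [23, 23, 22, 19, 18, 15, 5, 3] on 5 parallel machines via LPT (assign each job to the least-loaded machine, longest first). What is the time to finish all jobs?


Jobs (LPT sorted): [23, 23, 22, 19, 18, 15, 5, 3]
Machines: 5
  J=23 → Machine 1 (load: 0+23=23)
  J=23 → Machine 2 (load: 0+23=23)
  J=22 → Machine 3 (load: 0+22=22)
  J=19 → Machine 4 (load: 0+19=19)
  J=18 → Machine 5 (load: 0+18=18)
  J=15 → Machine 5 (load: 18+15=33)
  J=5 → Machine 4 (load: 19+5=24)
  J=3 → Machine 3 (load: 22+3=25)
Machine loads: [23, 23, 25, 24, 33]
Makespan = max = 33 time units


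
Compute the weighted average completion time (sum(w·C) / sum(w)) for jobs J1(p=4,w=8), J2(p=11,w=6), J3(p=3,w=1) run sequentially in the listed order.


Completion times:
  J1: C=4, w×C=8×4=32
  J2: C=15, w×C=6×15=90
  J3: C=18, w×C=1×18=18
Sum w×C = 140
Sum w = 15
Weighted avg = 140/15
= 9.33


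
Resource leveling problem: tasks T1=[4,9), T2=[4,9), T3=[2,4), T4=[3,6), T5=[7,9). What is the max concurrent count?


Check each time point for overlaps:
  t=4: 3 tasks active (T1, T2, T4)
Max concurrent = 3


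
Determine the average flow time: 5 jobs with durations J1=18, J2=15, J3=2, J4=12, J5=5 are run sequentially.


Completion times:
  J1: completes at 18
  J2: completes at 33
  J3: completes at 35
  J4: completes at 47
  J5: completes at 52
Sum = 185
Average = 185/5
= 37.00


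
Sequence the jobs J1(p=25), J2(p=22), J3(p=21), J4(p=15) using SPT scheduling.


SPT: sort by shortest processing time
  J4: p=15
  J3: p=21
  J2: p=22
  J1: p=25
Order: J4 → J3 → J2 → J1


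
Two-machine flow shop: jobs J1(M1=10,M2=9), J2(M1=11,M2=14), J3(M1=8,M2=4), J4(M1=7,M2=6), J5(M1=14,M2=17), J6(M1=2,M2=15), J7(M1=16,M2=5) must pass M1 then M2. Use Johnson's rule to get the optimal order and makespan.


Johnson's rule:
Group 1 (M1≤M2, sort by M1): ['J6', 'J2', 'J5']
Group 2 (M1>M2, sort desc M2): ['J1', 'J4', 'J7', 'J3']
Sequence: J6 → J2 → J5 → J1 → J4 → J7 → J3
Makespan calculation:
  J6: M1 done=2, M2 done=17
  J2: M1 done=13, M2 done=31
  J5: M1 done=27, M2 done=48
  J1: M1 done=37, M2 done=57
  J4: M1 done=44, M2 done=63
  J7: M1 done=60, M2 done=68
  J3: M1 done=68, M2 done=72
= Sequence: J6 → J2 → J5 → J1 → J4 → J7 → J3, Makespan: 72


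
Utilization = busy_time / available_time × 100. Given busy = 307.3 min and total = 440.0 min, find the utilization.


Utilization = busy / total × 100
= 307.3 / 440.0 × 100
= 69.8%


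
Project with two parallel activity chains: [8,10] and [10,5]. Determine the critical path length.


Path A: 8 + 10 = 18
Path B: 10 + 5 = 15
Critical path = longest = max(18, 15)
= 18 (Path A)


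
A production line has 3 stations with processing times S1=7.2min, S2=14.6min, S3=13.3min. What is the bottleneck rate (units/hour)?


Bottleneck = longest station time
Station times: [7.2, 14.6, 13.3]
Max = 14.6 min
Rate = 60 / 14.6
= 4.11 units/hour (bottleneck: 14.6min)


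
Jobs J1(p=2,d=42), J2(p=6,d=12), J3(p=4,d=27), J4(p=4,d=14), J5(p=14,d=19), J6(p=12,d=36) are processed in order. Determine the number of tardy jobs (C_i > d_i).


Completion vs due date:
  J1: C=2, d=42 → on time
  J2: C=8, d=12 → on time
  J3: C=12, d=27 → on time
  J4: C=16, d=14 → TARDY
  J5: C=30, d=19 → TARDY
  J6: C=42, d=36 → TARDY
Tardy jobs: J4, J5, J6
Count = 3


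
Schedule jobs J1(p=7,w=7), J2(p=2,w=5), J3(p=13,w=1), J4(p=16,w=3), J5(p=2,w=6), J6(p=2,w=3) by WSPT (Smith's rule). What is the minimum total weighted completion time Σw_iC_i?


WSPT order (by p/w): J5 → J2 → J6 → J1 → J4 → J3
  J5: C=2, w·C=6×2=12
  J2: C=4, w·C=5×4=20
  J6: C=6, w·C=3×6=18
  J1: C=13, w·C=7×13=91
  J4: C=29, w·C=3×29=87
  J3: C=42, w·C=1×42=42
Σ w·C = 270
= 270


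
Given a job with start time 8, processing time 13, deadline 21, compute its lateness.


Completion = 8 + 13 = 21
Lateness = C - d = 21 - 21
= 0


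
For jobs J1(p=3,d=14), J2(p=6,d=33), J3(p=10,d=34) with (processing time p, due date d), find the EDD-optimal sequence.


EDD: sort by earliest due date
  J1: d=14, p=3
  J2: d=33, p=6
  J3: d=34, p=10
Order: J1 → J2 → J3


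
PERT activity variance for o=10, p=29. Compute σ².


σ² = ((p - o) / 6)² = (p - o)² / 36
= (29 - 10)² / 36
= 19² / 36
= 361 / 36
= 10.0278


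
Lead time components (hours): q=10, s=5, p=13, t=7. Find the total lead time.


Lead time = queue + setup + processing + transit
= 10 + 5 + 13 + 7
= 35 hours


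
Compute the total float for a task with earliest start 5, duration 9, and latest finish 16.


EF = ES + duration = 5 + 9 = 14
LS = LF - duration = 16 - 9 = 7
Total Float = LF - EF = 16 - 14
(or LS - ES = 7 - 5)
= 2


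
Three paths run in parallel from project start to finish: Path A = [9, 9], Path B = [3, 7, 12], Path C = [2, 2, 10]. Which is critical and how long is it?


Path A: 9 + 9 = 18
Path B: 3 + 7 + 12 = 22
Path C: 2 + 2 + 10 = 14
Critical path = longest = max(18, 22, 14)
= 22 (Path B)


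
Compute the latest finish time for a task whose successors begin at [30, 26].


LF = min of all successor start times
Successors start at: [30, 26]
LF = min(30, 26)
= 26


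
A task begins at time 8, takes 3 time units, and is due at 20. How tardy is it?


Completion = start + processing = 8 + 3 = 11
Tardiness = max(0, C - d) = max(0, 11 - 20)
= max(0, -9)
= 0


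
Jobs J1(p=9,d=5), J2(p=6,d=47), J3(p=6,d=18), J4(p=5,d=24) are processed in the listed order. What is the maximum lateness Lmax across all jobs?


Lateness per job (L = C - d):
  J1: C=9, d=5, L=4
  J2: C=15, d=47, L=-32
  J3: C=21, d=18, L=3
  J4: C=26, d=24, L=2
Lmax = max(4, -32, 3, 2)
= 4


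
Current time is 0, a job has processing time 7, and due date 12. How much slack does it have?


Slack = due - current_time - processing
= 12 - 0 - 7
= 5


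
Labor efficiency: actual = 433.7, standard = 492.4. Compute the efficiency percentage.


Efficiency = (actual / standard) × 100
= (433.7 / 492.4) × 100
= 88.1%


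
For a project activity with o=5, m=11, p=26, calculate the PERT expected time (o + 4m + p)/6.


te = (o + 4m + p) / 6
= (5 + 4×11 + 26) / 6
= (5 + 44 + 26) / 6
= 75 / 6
= 12.50


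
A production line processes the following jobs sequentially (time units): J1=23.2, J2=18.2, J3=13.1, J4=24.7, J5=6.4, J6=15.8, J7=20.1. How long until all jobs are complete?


Sequential makespan: sum all processing times
= 23.2 + 18.2 + 13.1 + 24.7 + 6.4 + 15.8 + 20.1
= 121.5 time units


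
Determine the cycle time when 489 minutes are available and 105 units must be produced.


Cycle time = available time / demand
= 489 / 105
= 4.66 min/unit


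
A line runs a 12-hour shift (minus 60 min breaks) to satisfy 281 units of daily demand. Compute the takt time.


Available = 12×60 - 60 = 660 min
Takt time = 660 / 281
= 2.35 min/unit


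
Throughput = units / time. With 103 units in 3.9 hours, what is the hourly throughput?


Throughput = units / time
= 103 / 3.9
= 26.4 units/hour


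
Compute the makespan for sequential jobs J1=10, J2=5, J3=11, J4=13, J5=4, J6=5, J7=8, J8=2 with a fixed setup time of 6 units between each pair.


Makespan = Σ processing + (n-1) × setup
= (10 + 5 + 11 + 13 + 4 + 5 + 8 + 2) + (8-1)×6
= 58 + 42
= 100 time units


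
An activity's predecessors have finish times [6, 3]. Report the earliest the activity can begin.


ES = max of all predecessor completion times
Predecessors: [6, 3]
ES = max(6, 3)
= 6


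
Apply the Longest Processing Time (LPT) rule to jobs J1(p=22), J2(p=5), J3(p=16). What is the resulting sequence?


LPT: sort by longest processing time first
  J1: p=22
  J3: p=16
  J2: p=5
Order: J1 → J3 → J2


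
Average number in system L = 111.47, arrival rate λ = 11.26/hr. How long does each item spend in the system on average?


Little's law: L = λW → W = L / λ
= 111.47 / 11.26
= 9.90 hours


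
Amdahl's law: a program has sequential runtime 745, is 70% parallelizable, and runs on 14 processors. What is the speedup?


Amdahl's law: T_p = T × ((1-p) + p/N)
= 745 × ((1-0.7) + 0.7/14)
= 745 × (0.30 + 0.0500)
= 745 × 0.3500
= 260.75
Speedup = 745/260.75
= 2.86×


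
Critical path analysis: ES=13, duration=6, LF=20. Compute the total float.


EF = ES + duration = 13 + 6 = 19
LS = LF - duration = 20 - 6 = 14
Total Float = LF - EF = 20 - 19
(or LS - ES = 14 - 13)
= 1


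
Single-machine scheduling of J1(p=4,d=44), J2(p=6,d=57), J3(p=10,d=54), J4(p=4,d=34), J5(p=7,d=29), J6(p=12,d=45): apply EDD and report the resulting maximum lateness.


EDD order: J5 → J4 → J1 → J6 → J3 → J2
Completion and lateness:
  J5: C=7, d=29, L=7-29=-22
  J4: C=11, d=34, L=11-34=-23
  J1: C=15, d=44, L=15-44=-29
  J6: C=27, d=45, L=27-45=-18
  J3: C=37, d=54, L=37-54=-17
  J2: C=43, d=57, L=43-57=-14
Lmax = max(-22, -23, -29, -18, -17, -14)
= -14


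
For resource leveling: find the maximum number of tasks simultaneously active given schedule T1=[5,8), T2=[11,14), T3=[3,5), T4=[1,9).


Check each time point for overlaps:
  t=3: 2 tasks active (T3, T4)
Max concurrent = 2


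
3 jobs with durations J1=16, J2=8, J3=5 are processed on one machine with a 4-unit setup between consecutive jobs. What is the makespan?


Makespan = Σ processing + (n-1) × setup
= (16 + 8 + 5) + (3-1)×4
= 29 + 8
= 37 time units


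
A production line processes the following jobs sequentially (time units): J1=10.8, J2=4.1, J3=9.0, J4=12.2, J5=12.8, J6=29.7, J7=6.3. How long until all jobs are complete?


Sequential makespan: sum all processing times
= 10.8 + 4.1 + 9.0 + 12.2 + 12.8 + 29.7 + 6.3
= 84.9 time units


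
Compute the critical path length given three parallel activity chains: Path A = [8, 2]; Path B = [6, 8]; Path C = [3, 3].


Path A: 8 + 2 = 10
Path B: 6 + 8 = 14
Path C: 3 + 3 = 6
Critical path = longest = max(10, 14, 6)
= 14 (Path B)


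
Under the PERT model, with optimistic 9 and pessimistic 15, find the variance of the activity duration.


σ² = ((p - o) / 6)² = (p - o)² / 36
= (15 - 9)² / 36
= 6² / 36
= 36 / 36
= 1.0000


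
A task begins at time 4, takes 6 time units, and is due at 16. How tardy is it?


Completion = start + processing = 4 + 6 = 10
Tardiness = max(0, C - d) = max(0, 10 - 16)
= max(0, -6)
= 0


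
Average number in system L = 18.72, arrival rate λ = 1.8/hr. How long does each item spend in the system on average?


Little's law: L = λW → W = L / λ
= 18.72 / 1.8
= 10.40 hours


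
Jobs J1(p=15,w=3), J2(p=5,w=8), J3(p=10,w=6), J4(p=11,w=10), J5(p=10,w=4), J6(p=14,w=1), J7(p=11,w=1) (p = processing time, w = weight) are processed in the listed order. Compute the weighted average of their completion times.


Completion times:
  J1: C=15, w×C=3×15=45
  J2: C=20, w×C=8×20=160
  J3: C=30, w×C=6×30=180
  J4: C=41, w×C=10×41=410
  J5: C=51, w×C=4×51=204
  J6: C=65, w×C=1×65=65
  J7: C=76, w×C=1×76=76
Sum w×C = 1140
Sum w = 33
Weighted avg = 1140/33
= 34.55


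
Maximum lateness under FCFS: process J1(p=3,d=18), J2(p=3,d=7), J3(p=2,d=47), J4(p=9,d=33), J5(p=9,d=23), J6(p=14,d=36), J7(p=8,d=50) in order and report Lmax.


Lateness per job (L = C - d):
  J1: C=3, d=18, L=-15
  J2: C=6, d=7, L=-1
  J3: C=8, d=47, L=-39
  J4: C=17, d=33, L=-16
  J5: C=26, d=23, L=3
  J6: C=40, d=36, L=4
  J7: C=48, d=50, L=-2
Lmax = max(-15, -1, -39, -16, 3, 4, -2)
= 4


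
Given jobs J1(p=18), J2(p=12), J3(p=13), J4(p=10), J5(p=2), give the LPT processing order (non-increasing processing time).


LPT: sort by longest processing time first
  J1: p=18
  J3: p=13
  J2: p=12
  J4: p=10
  J5: p=2
Order: J1 → J3 → J2 → J4 → J5


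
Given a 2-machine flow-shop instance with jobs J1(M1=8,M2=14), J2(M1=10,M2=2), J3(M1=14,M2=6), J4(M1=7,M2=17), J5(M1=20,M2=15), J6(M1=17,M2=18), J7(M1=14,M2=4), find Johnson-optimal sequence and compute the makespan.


Johnson's rule:
Group 1 (M1≤M2, sort by M1): ['J4', 'J1', 'J6']
Group 2 (M1>M2, sort desc M2): ['J5', 'J3', 'J7', 'J2']
Sequence: J4 → J1 → J6 → J5 → J3 → J7 → J2
Makespan calculation:
  J4: M1 done=7, M2 done=24
  J1: M1 done=15, M2 done=38
  J6: M1 done=32, M2 done=56
  J5: M1 done=52, M2 done=71
  J3: M1 done=66, M2 done=77
  J7: M1 done=80, M2 done=84
  J2: M1 done=90, M2 done=92
= Sequence: J4 → J1 → J6 → J5 → J3 → J7 → J2, Makespan: 92


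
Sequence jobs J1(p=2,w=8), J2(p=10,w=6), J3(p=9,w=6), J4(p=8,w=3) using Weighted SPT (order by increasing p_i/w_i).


WSPT (Smith's rule): sort by p/w ascending
  J1: p/w = 2/8 = 0.250
  J3: p/w = 9/6 = 1.500
  J2: p/w = 10/6 = 1.667
  J4: p/w = 8/3 = 2.667
Order: J1 → J3 → J2 → J4


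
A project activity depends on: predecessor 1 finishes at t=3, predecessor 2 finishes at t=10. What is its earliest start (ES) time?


ES = max of all predecessor completion times
Predecessors: [3, 10]
ES = max(3, 10)
= 10


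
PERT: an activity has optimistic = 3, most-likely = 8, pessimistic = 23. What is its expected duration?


te = (o + 4m + p) / 6
= (3 + 4×8 + 23) / 6
= (3 + 32 + 23) / 6
= 58 / 6
= 9.67


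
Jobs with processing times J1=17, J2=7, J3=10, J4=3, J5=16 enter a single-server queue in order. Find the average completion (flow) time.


Completion times:
  J1: completes at 17
  J2: completes at 24
  J3: completes at 34
  J4: completes at 37
  J5: completes at 53
Sum = 165
Average = 165/5
= 33.00


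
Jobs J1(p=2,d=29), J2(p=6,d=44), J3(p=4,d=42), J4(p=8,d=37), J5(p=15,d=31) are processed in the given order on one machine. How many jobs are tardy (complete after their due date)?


Completion vs due date:
  J1: C=2, d=29 → on time
  J2: C=8, d=44 → on time
  J3: C=12, d=42 → on time
  J4: C=20, d=37 → on time
  J5: C=35, d=31 → TARDY
Tardy jobs: J5
Count = 1


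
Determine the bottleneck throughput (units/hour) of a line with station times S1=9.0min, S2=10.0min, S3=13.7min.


Bottleneck = longest station time
Station times: [9.0, 10.0, 13.7]
Max = 13.7 min
Rate = 60 / 13.7
= 4.38 units/hour (bottleneck: 13.7min)


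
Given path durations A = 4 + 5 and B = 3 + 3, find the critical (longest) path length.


Path A: 4 + 5 = 9
Path B: 3 + 3 = 6
Critical path = longest = max(9, 6)
= 9 (Path A)


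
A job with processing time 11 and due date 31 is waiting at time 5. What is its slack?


Slack = due - current_time - processing
= 31 - 5 - 11
= 15


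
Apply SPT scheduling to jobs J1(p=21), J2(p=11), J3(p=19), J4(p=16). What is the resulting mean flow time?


SPT order: J2 → J4 → J3 → J1
Completion times:
  J2: C=11
  J4: C=27
  J3: C=46
  J1: C=67
Sum = 151, n = 4
Mean flow = 151/4
= 37.75


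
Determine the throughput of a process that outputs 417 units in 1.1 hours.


Throughput = units / time
= 417 / 1.1
= 379.1 units/hour


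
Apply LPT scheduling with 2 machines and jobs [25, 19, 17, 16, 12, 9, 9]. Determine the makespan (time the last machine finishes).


Jobs (LPT sorted): [25, 19, 17, 16, 12, 9, 9]
Machines: 2
  J=25 → Machine 1 (load: 0+25=25)
  J=19 → Machine 2 (load: 0+19=19)
  J=17 → Machine 2 (load: 19+17=36)
  J=16 → Machine 1 (load: 25+16=41)
  J=12 → Machine 2 (load: 36+12=48)
  J=9 → Machine 1 (load: 41+9=50)
  J=9 → Machine 2 (load: 48+9=57)
Machine loads: [50, 57]
Makespan = max = 57 time units


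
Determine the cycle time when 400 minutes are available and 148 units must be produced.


Cycle time = available time / demand
= 400 / 148
= 2.70 min/unit


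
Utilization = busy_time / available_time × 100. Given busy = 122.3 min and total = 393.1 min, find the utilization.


Utilization = busy / total × 100
= 122.3 / 393.1 × 100
= 31.1%


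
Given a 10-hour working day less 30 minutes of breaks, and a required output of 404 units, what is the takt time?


Available = 10×60 - 30 = 570 min
Takt time = 570 / 404
= 1.41 min/unit


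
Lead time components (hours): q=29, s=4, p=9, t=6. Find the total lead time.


Lead time = queue + setup + processing + transit
= 29 + 4 + 9 + 6
= 48 hours


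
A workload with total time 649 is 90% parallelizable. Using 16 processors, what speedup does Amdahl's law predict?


Amdahl's law: T_p = T × ((1-p) + p/N)
= 649 × ((1-0.9) + 0.9/16)
= 649 × (0.10 + 0.0563)
= 649 × 0.1562
= 101.41
Speedup = 649/101.41
= 6.40×


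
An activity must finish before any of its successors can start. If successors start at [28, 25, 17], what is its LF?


LF = min of all successor start times
Successors start at: [28, 25, 17]
LF = min(28, 25, 17)
= 17


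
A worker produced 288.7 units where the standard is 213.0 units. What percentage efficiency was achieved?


Efficiency = (actual / standard) × 100
= (288.7 / 213.0) × 100
= 135.5%


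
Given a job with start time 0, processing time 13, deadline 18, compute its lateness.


Completion = 0 + 13 = 13
Lateness = C - d = 13 - 18
= -5


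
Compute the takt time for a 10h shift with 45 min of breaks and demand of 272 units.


Available = 10×60 - 45 = 555 min
Takt time = 555 / 272
= 2.04 min/unit


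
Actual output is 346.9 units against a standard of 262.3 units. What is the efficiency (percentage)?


Efficiency = (actual / standard) × 100
= (346.9 / 262.3) × 100
= 132.3%


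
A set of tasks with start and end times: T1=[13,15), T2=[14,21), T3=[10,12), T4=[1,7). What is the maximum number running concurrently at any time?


Check each time point for overlaps:
  t=14: 2 tasks active (T1, T2)
Max concurrent = 2


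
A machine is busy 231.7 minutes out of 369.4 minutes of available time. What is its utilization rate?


Utilization = busy / total × 100
= 231.7 / 369.4 × 100
= 62.7%


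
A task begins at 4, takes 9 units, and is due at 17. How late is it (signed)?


Completion = 4 + 9 = 13
Lateness = C - d = 13 - 17
= -4


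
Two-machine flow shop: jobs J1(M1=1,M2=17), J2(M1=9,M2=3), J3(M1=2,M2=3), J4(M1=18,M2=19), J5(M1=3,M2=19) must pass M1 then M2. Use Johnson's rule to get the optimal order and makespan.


Johnson's rule:
Group 1 (M1≤M2, sort by M1): ['J1', 'J3', 'J5', 'J4']
Group 2 (M1>M2, sort desc M2): ['J2']
Sequence: J1 → J3 → J5 → J4 → J2
Makespan calculation:
  J1: M1 done=1, M2 done=18
  J3: M1 done=3, M2 done=21
  J5: M1 done=6, M2 done=40
  J4: M1 done=24, M2 done=59
  J2: M1 done=33, M2 done=62
= Sequence: J1 → J3 → J5 → J4 → J2, Makespan: 62


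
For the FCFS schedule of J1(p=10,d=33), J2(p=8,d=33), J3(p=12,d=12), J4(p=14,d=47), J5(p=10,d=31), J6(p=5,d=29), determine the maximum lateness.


Lateness per job (L = C - d):
  J1: C=10, d=33, L=-23
  J2: C=18, d=33, L=-15
  J3: C=30, d=12, L=18
  J4: C=44, d=47, L=-3
  J5: C=54, d=31, L=23
  J6: C=59, d=29, L=30
Lmax = max(-23, -15, 18, -3, 23, 30)
= 30


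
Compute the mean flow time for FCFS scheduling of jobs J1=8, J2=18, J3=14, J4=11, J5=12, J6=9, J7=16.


Completion times:
  J1: completes at 8
  J2: completes at 26
  J3: completes at 40
  J4: completes at 51
  J5: completes at 63
  J6: completes at 72
  J7: completes at 88
Sum = 348
Average = 348/7
= 49.71


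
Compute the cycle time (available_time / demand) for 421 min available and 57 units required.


Cycle time = available time / demand
= 421 / 57
= 7.39 min/unit


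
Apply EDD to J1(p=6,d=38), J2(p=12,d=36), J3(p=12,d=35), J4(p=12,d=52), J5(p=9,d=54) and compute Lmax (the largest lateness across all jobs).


EDD order: J3 → J2 → J1 → J4 → J5
Completion and lateness:
  J3: C=12, d=35, L=12-35=-23
  J2: C=24, d=36, L=24-36=-12
  J1: C=30, d=38, L=30-38=-8
  J4: C=42, d=52, L=42-52=-10
  J5: C=51, d=54, L=51-54=-3
Lmax = max(-23, -12, -8, -10, -3)
= -3


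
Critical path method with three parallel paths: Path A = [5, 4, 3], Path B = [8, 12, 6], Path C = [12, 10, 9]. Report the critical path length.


Path A: 5 + 4 + 3 = 12
Path B: 8 + 12 + 6 = 26
Path C: 12 + 10 + 9 = 31
Critical path = longest = max(12, 26, 31)
= 31 (Path C)


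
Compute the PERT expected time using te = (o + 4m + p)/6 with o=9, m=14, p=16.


te = (o + 4m + p) / 6
= (9 + 4×14 + 16) / 6
= (9 + 56 + 16) / 6
= 81 / 6
= 13.50


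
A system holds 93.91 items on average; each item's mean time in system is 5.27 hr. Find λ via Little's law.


Little's law: L = λW → λ = L / W
= 93.91 / 5.27
= 17.82 per hour


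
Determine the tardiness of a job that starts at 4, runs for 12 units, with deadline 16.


Completion = start + processing = 4 + 12 = 16
Tardiness = max(0, C - d) = max(0, 16 - 16)
= max(0, 0)
= 0


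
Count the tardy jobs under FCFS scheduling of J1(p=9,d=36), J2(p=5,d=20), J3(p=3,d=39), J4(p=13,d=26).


Completion vs due date:
  J1: C=9, d=36 → on time
  J2: C=14, d=20 → on time
  J3: C=17, d=39 → on time
  J4: C=30, d=26 → TARDY
Tardy jobs: J4
Count = 1


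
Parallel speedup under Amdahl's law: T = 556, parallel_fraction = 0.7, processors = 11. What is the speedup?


Amdahl's law: T_p = T × ((1-p) + p/N)
= 556 × ((1-0.7) + 0.7/11)
= 556 × (0.30 + 0.0636)
= 556 × 0.3636
= 202.18
Speedup = 556/202.18
= 2.75×


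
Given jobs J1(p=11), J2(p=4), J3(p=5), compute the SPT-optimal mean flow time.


SPT order: J2 → J3 → J1
Completion times:
  J2: C=4
  J3: C=9
  J1: C=20
Sum = 33, n = 3
Mean flow = 33/3
= 11.00


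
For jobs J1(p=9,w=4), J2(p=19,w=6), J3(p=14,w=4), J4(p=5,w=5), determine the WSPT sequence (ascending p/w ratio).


WSPT (Smith's rule): sort by p/w ascending
  J4: p/w = 5/5 = 1.000
  J1: p/w = 9/4 = 2.250
  J2: p/w = 19/6 = 3.167
  J3: p/w = 14/4 = 3.500
Order: J4 → J1 → J2 → J3


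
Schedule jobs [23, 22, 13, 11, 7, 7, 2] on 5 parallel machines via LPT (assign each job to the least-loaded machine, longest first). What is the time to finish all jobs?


Jobs (LPT sorted): [23, 22, 13, 11, 7, 7, 2]
Machines: 5
  J=23 → Machine 1 (load: 0+23=23)
  J=22 → Machine 2 (load: 0+22=22)
  J=13 → Machine 3 (load: 0+13=13)
  J=11 → Machine 4 (load: 0+11=11)
  J=7 → Machine 5 (load: 0+7=7)
  J=7 → Machine 5 (load: 7+7=14)
  J=2 → Machine 4 (load: 11+2=13)
Machine loads: [23, 22, 13, 13, 14]
Makespan = max = 23 time units


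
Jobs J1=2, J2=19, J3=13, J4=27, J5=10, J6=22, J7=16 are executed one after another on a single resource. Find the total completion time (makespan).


Sequential makespan: sum all processing times
= 2 + 19 + 13 + 27 + 10 + 22 + 16
= 109 time units


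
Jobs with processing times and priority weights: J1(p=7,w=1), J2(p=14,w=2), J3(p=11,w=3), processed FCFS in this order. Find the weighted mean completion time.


Completion times:
  J1: C=7, w×C=1×7=7
  J2: C=21, w×C=2×21=42
  J3: C=32, w×C=3×32=96
Sum w×C = 145
Sum w = 6
Weighted avg = 145/6
= 24.17


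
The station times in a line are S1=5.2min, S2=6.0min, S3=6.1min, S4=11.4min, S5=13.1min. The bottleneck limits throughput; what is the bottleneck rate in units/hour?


Bottleneck = longest station time
Station times: [5.2, 6.0, 6.1, 11.4, 13.1]
Max = 13.1 min
Rate = 60 / 13.1
= 4.58 units/hour (bottleneck: 13.1min)


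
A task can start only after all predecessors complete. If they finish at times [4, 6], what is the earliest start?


ES = max of all predecessor completion times
Predecessors: [4, 6]
ES = max(4, 6)
= 6


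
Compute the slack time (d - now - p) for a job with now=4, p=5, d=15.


Slack = due - current_time - processing
= 15 - 4 - 5
= 6


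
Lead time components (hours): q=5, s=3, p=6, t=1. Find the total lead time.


Lead time = queue + setup + processing + transit
= 5 + 3 + 6 + 1
= 15 hours


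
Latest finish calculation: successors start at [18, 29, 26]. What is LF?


LF = min of all successor start times
Successors start at: [18, 29, 26]
LF = min(18, 29, 26)
= 18


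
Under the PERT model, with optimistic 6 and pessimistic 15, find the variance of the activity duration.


σ² = ((p - o) / 6)² = (p - o)² / 36
= (15 - 6)² / 36
= 9² / 36
= 81 / 36
= 2.2500


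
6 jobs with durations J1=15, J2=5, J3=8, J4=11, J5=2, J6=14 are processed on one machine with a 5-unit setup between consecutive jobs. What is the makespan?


Makespan = Σ processing + (n-1) × setup
= (15 + 5 + 8 + 11 + 2 + 14) + (6-1)×5
= 55 + 25
= 80 time units


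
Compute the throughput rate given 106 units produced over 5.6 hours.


Throughput = units / time
= 106 / 5.6
= 18.9 units/hour


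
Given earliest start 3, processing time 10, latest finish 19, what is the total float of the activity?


EF = ES + duration = 3 + 10 = 13
LS = LF - duration = 19 - 10 = 9
Total Float = LF - EF = 19 - 13
(or LS - ES = 9 - 3)
= 6


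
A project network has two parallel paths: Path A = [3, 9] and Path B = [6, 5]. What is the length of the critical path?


Path A: 3 + 9 = 12
Path B: 6 + 5 = 11
Critical path = longest = max(12, 11)
= 12 (Path A)


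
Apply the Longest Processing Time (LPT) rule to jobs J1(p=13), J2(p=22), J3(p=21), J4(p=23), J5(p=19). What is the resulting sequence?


LPT: sort by longest processing time first
  J4: p=23
  J2: p=22
  J3: p=21
  J5: p=19
  J1: p=13
Order: J4 → J2 → J3 → J5 → J1


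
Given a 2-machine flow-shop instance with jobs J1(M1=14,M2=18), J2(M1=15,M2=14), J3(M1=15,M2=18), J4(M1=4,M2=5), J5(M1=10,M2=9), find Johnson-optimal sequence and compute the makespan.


Johnson's rule:
Group 1 (M1≤M2, sort by M1): ['J4', 'J1', 'J3']
Group 2 (M1>M2, sort desc M2): ['J2', 'J5']
Sequence: J4 → J1 → J3 → J2 → J5
Makespan calculation:
  J4: M1 done=4, M2 done=9
  J1: M1 done=18, M2 done=36
  J3: M1 done=33, M2 done=54
  J2: M1 done=48, M2 done=68
  J5: M1 done=58, M2 done=77
= Sequence: J4 → J1 → J3 → J2 → J5, Makespan: 77


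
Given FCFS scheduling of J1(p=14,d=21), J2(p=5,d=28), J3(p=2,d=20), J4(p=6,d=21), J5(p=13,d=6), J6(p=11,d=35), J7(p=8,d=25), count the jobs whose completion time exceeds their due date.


Completion vs due date:
  J1: C=14, d=21 → on time
  J2: C=19, d=28 → on time
  J3: C=21, d=20 → TARDY
  J4: C=27, d=21 → TARDY
  J5: C=40, d=6 → TARDY
  J6: C=51, d=35 → TARDY
  J7: C=59, d=25 → TARDY
Tardy jobs: J3, J4, J5, J6, J7
Count = 5


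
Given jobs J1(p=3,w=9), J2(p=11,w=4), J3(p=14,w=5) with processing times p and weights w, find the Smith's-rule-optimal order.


WSPT (Smith's rule): sort by p/w ascending
  J1: p/w = 3/9 = 0.333
  J2: p/w = 11/4 = 2.750
  J3: p/w = 14/5 = 2.800
Order: J1 → J2 → J3


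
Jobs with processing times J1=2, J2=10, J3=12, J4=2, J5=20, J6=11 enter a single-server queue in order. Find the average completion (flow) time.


Completion times:
  J1: completes at 2
  J2: completes at 12
  J3: completes at 24
  J4: completes at 26
  J5: completes at 46
  J6: completes at 57
Sum = 167
Average = 167/6
= 27.83


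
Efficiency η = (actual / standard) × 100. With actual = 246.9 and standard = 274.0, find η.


Efficiency = (actual / standard) × 100
= (246.9 / 274.0) × 100
= 90.1%


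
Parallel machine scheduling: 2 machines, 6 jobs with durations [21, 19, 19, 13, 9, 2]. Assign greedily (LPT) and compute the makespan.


Jobs (LPT sorted): [21, 19, 19, 13, 9, 2]
Machines: 2
  J=21 → Machine 1 (load: 0+21=21)
  J=19 → Machine 2 (load: 0+19=19)
  J=19 → Machine 2 (load: 19+19=38)
  J=13 → Machine 1 (load: 21+13=34)
  J=9 → Machine 1 (load: 34+9=43)
  J=2 → Machine 2 (load: 38+2=40)
Machine loads: [43, 40]
Makespan = max = 43 time units


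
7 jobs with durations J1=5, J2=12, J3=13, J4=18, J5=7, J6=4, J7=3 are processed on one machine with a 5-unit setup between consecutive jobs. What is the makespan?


Makespan = Σ processing + (n-1) × setup
= (5 + 12 + 13 + 18 + 7 + 4 + 3) + (7-1)×5
= 62 + 30
= 92 time units


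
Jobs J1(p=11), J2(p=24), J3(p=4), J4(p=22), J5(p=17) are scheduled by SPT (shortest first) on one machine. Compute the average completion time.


SPT order: J3 → J1 → J5 → J4 → J2
Completion times:
  J3: C=4
  J1: C=15
  J5: C=32
  J4: C=54
  J2: C=78
Sum = 183, n = 5
Mean flow = 183/5
= 36.60


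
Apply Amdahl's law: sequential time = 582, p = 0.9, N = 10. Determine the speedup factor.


Amdahl's law: T_p = T × ((1-p) + p/N)
= 582 × ((1-0.9) + 0.9/10)
= 582 × (0.10 + 0.0900)
= 582 × 0.1900
= 110.58
Speedup = 582/110.58
= 5.26×


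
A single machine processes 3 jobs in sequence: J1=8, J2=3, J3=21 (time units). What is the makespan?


Sequential makespan: sum all processing times
= 8 + 3 + 21
= 32 time units


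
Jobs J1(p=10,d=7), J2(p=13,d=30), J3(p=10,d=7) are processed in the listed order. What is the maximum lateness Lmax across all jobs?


Lateness per job (L = C - d):
  J1: C=10, d=7, L=3
  J2: C=23, d=30, L=-7
  J3: C=33, d=7, L=26
Lmax = max(3, -7, 26)
= 26


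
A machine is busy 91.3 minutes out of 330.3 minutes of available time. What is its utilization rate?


Utilization = busy / total × 100
= 91.3 / 330.3 × 100
= 27.6%


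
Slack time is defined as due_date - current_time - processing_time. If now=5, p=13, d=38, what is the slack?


Slack = due - current_time - processing
= 38 - 5 - 13
= 20


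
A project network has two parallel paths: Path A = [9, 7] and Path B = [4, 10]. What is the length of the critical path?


Path A: 9 + 7 = 16
Path B: 4 + 10 = 14
Critical path = longest = max(16, 14)
= 16 (Path A)


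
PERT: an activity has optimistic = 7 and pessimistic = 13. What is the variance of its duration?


σ² = ((p - o) / 6)² = (p - o)² / 36
= (13 - 7)² / 36
= 6² / 36
= 36 / 36
= 1.0000


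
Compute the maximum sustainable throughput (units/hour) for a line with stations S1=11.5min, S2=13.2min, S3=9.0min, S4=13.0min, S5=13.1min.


Bottleneck = longest station time
Station times: [11.5, 13.2, 9.0, 13.0, 13.1]
Max = 13.2 min
Rate = 60 / 13.2
= 4.55 units/hour (bottleneck: 13.2min)


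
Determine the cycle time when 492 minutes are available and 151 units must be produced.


Cycle time = available time / demand
= 492 / 151
= 3.26 min/unit


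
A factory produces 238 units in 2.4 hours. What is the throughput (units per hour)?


Throughput = units / time
= 238 / 2.4
= 99.2 units/hour


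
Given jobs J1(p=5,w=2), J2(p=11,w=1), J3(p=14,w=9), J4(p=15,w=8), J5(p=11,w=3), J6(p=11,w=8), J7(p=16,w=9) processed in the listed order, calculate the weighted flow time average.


Completion times:
  J1: C=5, w×C=2×5=10
  J2: C=16, w×C=1×16=16
  J3: C=30, w×C=9×30=270
  J4: C=45, w×C=8×45=360
  J5: C=56, w×C=3×56=168
  J6: C=67, w×C=8×67=536
  J7: C=83, w×C=9×83=747
Sum w×C = 2107
Sum w = 40
Weighted avg = 2107/40
= 52.67


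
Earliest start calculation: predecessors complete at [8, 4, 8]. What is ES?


ES = max of all predecessor completion times
Predecessors: [8, 4, 8]
ES = max(8, 4, 8)
= 8


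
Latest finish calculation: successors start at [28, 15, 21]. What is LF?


LF = min of all successor start times
Successors start at: [28, 15, 21]
LF = min(28, 15, 21)
= 15


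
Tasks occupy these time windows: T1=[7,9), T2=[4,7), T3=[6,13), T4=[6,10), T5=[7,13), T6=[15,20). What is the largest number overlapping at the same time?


Check each time point for overlaps:
  t=7: 4 tasks active (T1, T3, T4, T5)
Max concurrent = 4


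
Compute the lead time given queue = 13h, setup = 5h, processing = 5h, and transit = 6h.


Lead time = queue + setup + processing + transit
= 13 + 5 + 5 + 6
= 29 hours


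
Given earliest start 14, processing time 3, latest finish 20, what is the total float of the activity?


EF = ES + duration = 14 + 3 = 17
LS = LF - duration = 20 - 3 = 17
Total Float = LF - EF = 20 - 17
(or LS - ES = 17 - 14)
= 3
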